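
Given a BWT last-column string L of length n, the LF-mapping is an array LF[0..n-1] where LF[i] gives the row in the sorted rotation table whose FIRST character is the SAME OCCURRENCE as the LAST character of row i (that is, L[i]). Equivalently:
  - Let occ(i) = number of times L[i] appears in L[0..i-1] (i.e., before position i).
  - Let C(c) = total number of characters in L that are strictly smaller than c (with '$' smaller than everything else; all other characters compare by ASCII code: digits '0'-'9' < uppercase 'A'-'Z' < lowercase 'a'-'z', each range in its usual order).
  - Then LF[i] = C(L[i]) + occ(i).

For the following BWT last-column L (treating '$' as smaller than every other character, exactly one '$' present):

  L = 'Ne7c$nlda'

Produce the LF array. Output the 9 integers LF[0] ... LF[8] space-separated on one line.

Char counts: '$':1, '7':1, 'N':1, 'a':1, 'c':1, 'd':1, 'e':1, 'l':1, 'n':1
C (first-col start): C('$')=0, C('7')=1, C('N')=2, C('a')=3, C('c')=4, C('d')=5, C('e')=6, C('l')=7, C('n')=8
L[0]='N': occ=0, LF[0]=C('N')+0=2+0=2
L[1]='e': occ=0, LF[1]=C('e')+0=6+0=6
L[2]='7': occ=0, LF[2]=C('7')+0=1+0=1
L[3]='c': occ=0, LF[3]=C('c')+0=4+0=4
L[4]='$': occ=0, LF[4]=C('$')+0=0+0=0
L[5]='n': occ=0, LF[5]=C('n')+0=8+0=8
L[6]='l': occ=0, LF[6]=C('l')+0=7+0=7
L[7]='d': occ=0, LF[7]=C('d')+0=5+0=5
L[8]='a': occ=0, LF[8]=C('a')+0=3+0=3

Answer: 2 6 1 4 0 8 7 5 3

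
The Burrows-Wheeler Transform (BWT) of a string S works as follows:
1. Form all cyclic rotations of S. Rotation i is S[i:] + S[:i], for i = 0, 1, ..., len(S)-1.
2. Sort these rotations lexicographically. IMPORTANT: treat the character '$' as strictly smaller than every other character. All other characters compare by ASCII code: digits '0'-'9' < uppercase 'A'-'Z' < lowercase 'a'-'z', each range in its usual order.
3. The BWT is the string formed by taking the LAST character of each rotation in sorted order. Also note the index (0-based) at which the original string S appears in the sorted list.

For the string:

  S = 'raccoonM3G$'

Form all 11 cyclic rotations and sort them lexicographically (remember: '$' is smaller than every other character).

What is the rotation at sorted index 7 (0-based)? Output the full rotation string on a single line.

Answer: nM3G$raccoo

Derivation:
All 11 rotations (rotation i = S[i:]+S[:i]):
  rot[0] = raccoonM3G$
  rot[1] = accoonM3G$r
  rot[2] = ccoonM3G$ra
  rot[3] = coonM3G$rac
  rot[4] = oonM3G$racc
  rot[5] = onM3G$racco
  rot[6] = nM3G$raccoo
  rot[7] = M3G$raccoon
  rot[8] = 3G$raccoonM
  rot[9] = G$raccoonM3
  rot[10] = $raccoonM3G
Sorted (with $ < everything):
  sorted[0] = $raccoonM3G
  sorted[1] = 3G$raccoonM
  sorted[2] = G$raccoonM3
  sorted[3] = M3G$raccoon
  sorted[4] = accoonM3G$r
  sorted[5] = ccoonM3G$ra
  sorted[6] = coonM3G$rac
  sorted[7] = nM3G$raccoo
  sorted[8] = onM3G$racco
  sorted[9] = oonM3G$racc
  sorted[10] = raccoonM3G$
sorted[7] = nM3G$raccoo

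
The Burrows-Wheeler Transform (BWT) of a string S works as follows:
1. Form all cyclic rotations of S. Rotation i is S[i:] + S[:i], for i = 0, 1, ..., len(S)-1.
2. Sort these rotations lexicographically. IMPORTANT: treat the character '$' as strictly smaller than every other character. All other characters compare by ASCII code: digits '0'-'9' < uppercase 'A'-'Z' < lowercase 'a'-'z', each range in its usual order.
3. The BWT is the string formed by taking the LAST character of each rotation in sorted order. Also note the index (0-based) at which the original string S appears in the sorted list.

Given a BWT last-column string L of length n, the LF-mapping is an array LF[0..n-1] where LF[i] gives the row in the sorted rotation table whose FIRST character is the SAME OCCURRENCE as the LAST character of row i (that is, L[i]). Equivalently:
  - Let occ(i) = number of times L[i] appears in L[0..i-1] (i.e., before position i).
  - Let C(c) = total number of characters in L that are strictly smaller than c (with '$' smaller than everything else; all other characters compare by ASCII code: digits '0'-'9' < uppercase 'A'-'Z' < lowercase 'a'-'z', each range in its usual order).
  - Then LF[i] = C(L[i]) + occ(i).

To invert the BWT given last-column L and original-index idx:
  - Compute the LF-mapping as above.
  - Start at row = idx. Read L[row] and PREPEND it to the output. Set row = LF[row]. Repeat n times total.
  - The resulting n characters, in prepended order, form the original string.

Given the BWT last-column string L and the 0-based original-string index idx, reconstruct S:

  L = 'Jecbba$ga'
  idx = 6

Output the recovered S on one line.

LF mapping: 1 7 6 4 5 2 0 8 3
Walk LF starting at row 6, prepending L[row]:
  step 1: row=6, L[6]='$', prepend. Next row=LF[6]=0
  step 2: row=0, L[0]='J', prepend. Next row=LF[0]=1
  step 3: row=1, L[1]='e', prepend. Next row=LF[1]=7
  step 4: row=7, L[7]='g', prepend. Next row=LF[7]=8
  step 5: row=8, L[8]='a', prepend. Next row=LF[8]=3
  step 6: row=3, L[3]='b', prepend. Next row=LF[3]=4
  step 7: row=4, L[4]='b', prepend. Next row=LF[4]=5
  step 8: row=5, L[5]='a', prepend. Next row=LF[5]=2
  step 9: row=2, L[2]='c', prepend. Next row=LF[2]=6
Reversed output: cabbageJ$

Answer: cabbageJ$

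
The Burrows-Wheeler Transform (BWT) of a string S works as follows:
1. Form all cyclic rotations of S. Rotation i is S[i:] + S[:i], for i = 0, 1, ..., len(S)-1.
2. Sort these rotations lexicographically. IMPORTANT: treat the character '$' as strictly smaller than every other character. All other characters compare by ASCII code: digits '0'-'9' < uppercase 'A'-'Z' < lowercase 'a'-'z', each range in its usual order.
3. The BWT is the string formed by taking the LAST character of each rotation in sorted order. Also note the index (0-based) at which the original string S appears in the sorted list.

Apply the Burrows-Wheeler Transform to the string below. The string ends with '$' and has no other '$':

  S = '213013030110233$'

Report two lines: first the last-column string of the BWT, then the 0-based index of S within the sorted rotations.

All 16 rotations (rotation i = S[i:]+S[:i]):
  rot[0] = 213013030110233$
  rot[1] = 13013030110233$2
  rot[2] = 3013030110233$21
  rot[3] = 013030110233$213
  rot[4] = 13030110233$2130
  rot[5] = 3030110233$21301
  rot[6] = 030110233$213013
  rot[7] = 30110233$2130130
  rot[8] = 0110233$21301303
  rot[9] = 110233$213013030
  rot[10] = 10233$2130130301
  rot[11] = 0233$21301303011
  rot[12] = 233$213013030110
  rot[13] = 33$2130130301102
  rot[14] = 3$21301303011023
  rot[15] = $213013030110233
Sorted (with $ < everything):
  sorted[0] = $213013030110233  (last char: '3')
  sorted[1] = 0110233$21301303  (last char: '3')
  sorted[2] = 013030110233$213  (last char: '3')
  sorted[3] = 0233$21301303011  (last char: '1')
  sorted[4] = 030110233$213013  (last char: '3')
  sorted[5] = 10233$2130130301  (last char: '1')
  sorted[6] = 110233$213013030  (last char: '0')
  sorted[7] = 13013030110233$2  (last char: '2')
  sorted[8] = 13030110233$2130  (last char: '0')
  sorted[9] = 213013030110233$  (last char: '$')
  sorted[10] = 233$213013030110  (last char: '0')
  sorted[11] = 3$21301303011023  (last char: '3')
  sorted[12] = 30110233$2130130  (last char: '0')
  sorted[13] = 3013030110233$21  (last char: '1')
  sorted[14] = 3030110233$21301  (last char: '1')
  sorted[15] = 33$2130130301102  (last char: '2')
Last column: 333131020$030112
Original string S is at sorted index 9

Answer: 333131020$030112
9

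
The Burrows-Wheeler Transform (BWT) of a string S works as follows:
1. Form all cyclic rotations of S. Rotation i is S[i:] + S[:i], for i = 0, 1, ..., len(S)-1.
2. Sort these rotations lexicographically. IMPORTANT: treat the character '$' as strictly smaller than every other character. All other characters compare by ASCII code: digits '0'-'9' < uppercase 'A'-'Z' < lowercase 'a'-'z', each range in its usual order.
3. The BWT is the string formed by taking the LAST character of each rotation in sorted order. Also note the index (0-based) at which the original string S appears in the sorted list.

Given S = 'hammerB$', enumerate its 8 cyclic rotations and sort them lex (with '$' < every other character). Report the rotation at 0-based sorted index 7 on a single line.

All 8 rotations (rotation i = S[i:]+S[:i]):
  rot[0] = hammerB$
  rot[1] = ammerB$h
  rot[2] = mmerB$ha
  rot[3] = merB$ham
  rot[4] = erB$hamm
  rot[5] = rB$hamme
  rot[6] = B$hammer
  rot[7] = $hammerB
Sorted (with $ < everything):
  sorted[0] = $hammerB
  sorted[1] = B$hammer
  sorted[2] = ammerB$h
  sorted[3] = erB$hamm
  sorted[4] = hammerB$
  sorted[5] = merB$ham
  sorted[6] = mmerB$ha
  sorted[7] = rB$hamme
sorted[7] = rB$hamme

Answer: rB$hamme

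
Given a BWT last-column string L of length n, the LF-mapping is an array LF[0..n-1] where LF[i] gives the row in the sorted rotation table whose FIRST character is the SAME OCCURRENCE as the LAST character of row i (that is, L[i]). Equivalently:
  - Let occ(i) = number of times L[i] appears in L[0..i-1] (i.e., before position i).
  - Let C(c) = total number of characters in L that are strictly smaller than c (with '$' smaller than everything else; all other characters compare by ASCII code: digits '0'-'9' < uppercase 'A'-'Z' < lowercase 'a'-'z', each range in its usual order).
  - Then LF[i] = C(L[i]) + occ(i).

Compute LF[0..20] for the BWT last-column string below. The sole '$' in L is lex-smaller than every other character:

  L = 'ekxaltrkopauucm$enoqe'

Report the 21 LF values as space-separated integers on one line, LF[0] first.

Char counts: '$':1, 'a':2, 'c':1, 'e':3, 'k':2, 'l':1, 'm':1, 'n':1, 'o':2, 'p':1, 'q':1, 'r':1, 't':1, 'u':2, 'x':1
C (first-col start): C('$')=0, C('a')=1, C('c')=3, C('e')=4, C('k')=7, C('l')=9, C('m')=10, C('n')=11, C('o')=12, C('p')=14, C('q')=15, C('r')=16, C('t')=17, C('u')=18, C('x')=20
L[0]='e': occ=0, LF[0]=C('e')+0=4+0=4
L[1]='k': occ=0, LF[1]=C('k')+0=7+0=7
L[2]='x': occ=0, LF[2]=C('x')+0=20+0=20
L[3]='a': occ=0, LF[3]=C('a')+0=1+0=1
L[4]='l': occ=0, LF[4]=C('l')+0=9+0=9
L[5]='t': occ=0, LF[5]=C('t')+0=17+0=17
L[6]='r': occ=0, LF[6]=C('r')+0=16+0=16
L[7]='k': occ=1, LF[7]=C('k')+1=7+1=8
L[8]='o': occ=0, LF[8]=C('o')+0=12+0=12
L[9]='p': occ=0, LF[9]=C('p')+0=14+0=14
L[10]='a': occ=1, LF[10]=C('a')+1=1+1=2
L[11]='u': occ=0, LF[11]=C('u')+0=18+0=18
L[12]='u': occ=1, LF[12]=C('u')+1=18+1=19
L[13]='c': occ=0, LF[13]=C('c')+0=3+0=3
L[14]='m': occ=0, LF[14]=C('m')+0=10+0=10
L[15]='$': occ=0, LF[15]=C('$')+0=0+0=0
L[16]='e': occ=1, LF[16]=C('e')+1=4+1=5
L[17]='n': occ=0, LF[17]=C('n')+0=11+0=11
L[18]='o': occ=1, LF[18]=C('o')+1=12+1=13
L[19]='q': occ=0, LF[19]=C('q')+0=15+0=15
L[20]='e': occ=2, LF[20]=C('e')+2=4+2=6

Answer: 4 7 20 1 9 17 16 8 12 14 2 18 19 3 10 0 5 11 13 15 6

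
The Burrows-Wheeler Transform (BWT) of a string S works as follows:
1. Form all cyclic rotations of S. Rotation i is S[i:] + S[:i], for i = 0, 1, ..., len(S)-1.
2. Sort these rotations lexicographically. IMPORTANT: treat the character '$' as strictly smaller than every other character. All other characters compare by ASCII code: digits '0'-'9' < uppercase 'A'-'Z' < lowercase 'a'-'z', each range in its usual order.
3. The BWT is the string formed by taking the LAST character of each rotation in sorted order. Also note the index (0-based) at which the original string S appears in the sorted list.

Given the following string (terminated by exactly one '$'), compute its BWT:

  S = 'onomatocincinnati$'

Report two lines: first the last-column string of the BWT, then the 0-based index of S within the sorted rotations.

Answer: inmontcconiiotn$aa
15

Derivation:
All 18 rotations (rotation i = S[i:]+S[:i]):
  rot[0] = onomatocincinnati$
  rot[1] = nomatocincinnati$o
  rot[2] = omatocincinnati$on
  rot[3] = matocincinnati$ono
  rot[4] = atocincinnati$onom
  rot[5] = tocincinnati$onoma
  rot[6] = ocincinnati$onomat
  rot[7] = cincinnati$onomato
  rot[8] = incinnati$onomatoc
  rot[9] = ncinnati$onomatoci
  rot[10] = cinnati$onomatocin
  rot[11] = innati$onomatocinc
  rot[12] = nnati$onomatocinci
  rot[13] = nati$onomatocincin
  rot[14] = ati$onomatocincinn
  rot[15] = ti$onomatocincinna
  rot[16] = i$onomatocincinnat
  rot[17] = $onomatocincinnati
Sorted (with $ < everything):
  sorted[0] = $onomatocincinnati  (last char: 'i')
  sorted[1] = ati$onomatocincinn  (last char: 'n')
  sorted[2] = atocincinnati$onom  (last char: 'm')
  sorted[3] = cincinnati$onomato  (last char: 'o')
  sorted[4] = cinnati$onomatocin  (last char: 'n')
  sorted[5] = i$onomatocincinnat  (last char: 't')
  sorted[6] = incinnati$onomatoc  (last char: 'c')
  sorted[7] = innati$onomatocinc  (last char: 'c')
  sorted[8] = matocincinnati$ono  (last char: 'o')
  sorted[9] = nati$onomatocincin  (last char: 'n')
  sorted[10] = ncinnati$onomatoci  (last char: 'i')
  sorted[11] = nnati$onomatocinci  (last char: 'i')
  sorted[12] = nomatocincinnati$o  (last char: 'o')
  sorted[13] = ocincinnati$onomat  (last char: 't')
  sorted[14] = omatocincinnati$on  (last char: 'n')
  sorted[15] = onomatocincinnati$  (last char: '$')
  sorted[16] = ti$onomatocincinna  (last char: 'a')
  sorted[17] = tocincinnati$onoma  (last char: 'a')
Last column: inmontcconiiotn$aa
Original string S is at sorted index 15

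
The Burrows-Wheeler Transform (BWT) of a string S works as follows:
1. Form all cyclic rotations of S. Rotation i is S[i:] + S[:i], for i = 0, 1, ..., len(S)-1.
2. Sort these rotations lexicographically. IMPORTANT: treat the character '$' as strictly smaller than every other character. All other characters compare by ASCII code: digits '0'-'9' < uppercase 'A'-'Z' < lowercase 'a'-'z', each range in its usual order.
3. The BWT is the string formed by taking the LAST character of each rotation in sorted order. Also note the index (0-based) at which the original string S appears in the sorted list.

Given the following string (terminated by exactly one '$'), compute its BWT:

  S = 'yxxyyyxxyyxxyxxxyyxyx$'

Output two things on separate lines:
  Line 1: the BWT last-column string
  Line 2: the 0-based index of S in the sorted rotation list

All 22 rotations (rotation i = S[i:]+S[:i]):
  rot[0] = yxxyyyxxyyxxyxxxyyxyx$
  rot[1] = xxyyyxxyyxxyxxxyyxyx$y
  rot[2] = xyyyxxyyxxyxxxyyxyx$yx
  rot[3] = yyyxxyyxxyxxxyyxyx$yxx
  rot[4] = yyxxyyxxyxxxyyxyx$yxxy
  rot[5] = yxxyyxxyxxxyyxyx$yxxyy
  rot[6] = xxyyxxyxxxyyxyx$yxxyyy
  rot[7] = xyyxxyxxxyyxyx$yxxyyyx
  rot[8] = yyxxyxxxyyxyx$yxxyyyxx
  rot[9] = yxxyxxxyyxyx$yxxyyyxxy
  rot[10] = xxyxxxyyxyx$yxxyyyxxyy
  rot[11] = xyxxxyyxyx$yxxyyyxxyyx
  rot[12] = yxxxyyxyx$yxxyyyxxyyxx
  rot[13] = xxxyyxyx$yxxyyyxxyyxxy
  rot[14] = xxyyxyx$yxxyyyxxyyxxyx
  rot[15] = xyyxyx$yxxyyyxxyyxxyxx
  rot[16] = yyxyx$yxxyyyxxyyxxyxxx
  rot[17] = yxyx$yxxyyyxxyyxxyxxxy
  rot[18] = xyx$yxxyyyxxyyxxyxxxyy
  rot[19] = yx$yxxyyyxxyyxxyxxxyyx
  rot[20] = x$yxxyyyxxyyxxyxxxyyxy
  rot[21] = $yxxyyyxxyyxxyxxxyyxyx
Sorted (with $ < everything):
  sorted[0] = $yxxyyyxxyyxxyxxxyyxyx  (last char: 'x')
  sorted[1] = x$yxxyyyxxyyxxyxxxyyxy  (last char: 'y')
  sorted[2] = xxxyyxyx$yxxyyyxxyyxxy  (last char: 'y')
  sorted[3] = xxyxxxyyxyx$yxxyyyxxyy  (last char: 'y')
  sorted[4] = xxyyxxyxxxyyxyx$yxxyyy  (last char: 'y')
  sorted[5] = xxyyxyx$yxxyyyxxyyxxyx  (last char: 'x')
  sorted[6] = xxyyyxxyyxxyxxxyyxyx$y  (last char: 'y')
  sorted[7] = xyx$yxxyyyxxyyxxyxxxyy  (last char: 'y')
  sorted[8] = xyxxxyyxyx$yxxyyyxxyyx  (last char: 'x')
  sorted[9] = xyyxxyxxxyyxyx$yxxyyyx  (last char: 'x')
  sorted[10] = xyyxyx$yxxyyyxxyyxxyxx  (last char: 'x')
  sorted[11] = xyyyxxyyxxyxxxyyxyx$yx  (last char: 'x')
  sorted[12] = yx$yxxyyyxxyyxxyxxxyyx  (last char: 'x')
  sorted[13] = yxxxyyxyx$yxxyyyxxyyxx  (last char: 'x')
  sorted[14] = yxxyxxxyyxyx$yxxyyyxxy  (last char: 'y')
  sorted[15] = yxxyyxxyxxxyyxyx$yxxyy  (last char: 'y')
  sorted[16] = yxxyyyxxyyxxyxxxyyxyx$  (last char: '$')
  sorted[17] = yxyx$yxxyyyxxyyxxyxxxy  (last char: 'y')
  sorted[18] = yyxxyxxxyyxyx$yxxyyyxx  (last char: 'x')
  sorted[19] = yyxxyyxxyxxxyyxyx$yxxy  (last char: 'y')
  sorted[20] = yyxyx$yxxyyyxxyyxxyxxx  (last char: 'x')
  sorted[21] = yyyxxyyxxyxxxyyxyx$yxx  (last char: 'x')
Last column: xyyyyxyyxxxxxxyy$yxyxx
Original string S is at sorted index 16

Answer: xyyyyxyyxxxxxxyy$yxyxx
16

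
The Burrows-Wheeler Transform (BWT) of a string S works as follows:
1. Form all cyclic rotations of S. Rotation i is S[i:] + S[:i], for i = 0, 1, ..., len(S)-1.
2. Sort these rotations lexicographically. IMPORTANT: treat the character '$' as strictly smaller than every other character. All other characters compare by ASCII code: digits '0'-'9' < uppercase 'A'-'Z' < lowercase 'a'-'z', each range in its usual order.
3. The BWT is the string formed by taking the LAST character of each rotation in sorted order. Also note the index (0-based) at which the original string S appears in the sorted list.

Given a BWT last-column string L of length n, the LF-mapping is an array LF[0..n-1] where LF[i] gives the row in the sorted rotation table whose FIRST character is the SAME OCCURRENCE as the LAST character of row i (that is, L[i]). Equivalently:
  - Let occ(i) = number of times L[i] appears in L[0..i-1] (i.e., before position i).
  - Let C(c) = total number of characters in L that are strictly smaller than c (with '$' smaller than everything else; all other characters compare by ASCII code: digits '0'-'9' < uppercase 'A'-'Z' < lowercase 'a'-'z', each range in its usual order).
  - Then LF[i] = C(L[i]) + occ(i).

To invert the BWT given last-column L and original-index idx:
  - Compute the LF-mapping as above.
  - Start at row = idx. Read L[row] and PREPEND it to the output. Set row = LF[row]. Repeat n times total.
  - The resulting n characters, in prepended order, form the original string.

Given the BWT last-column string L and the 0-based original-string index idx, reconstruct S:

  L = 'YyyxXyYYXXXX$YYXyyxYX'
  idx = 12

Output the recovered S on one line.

LF mapping: 8 16 17 14 1 18 9 10 2 3 4 5 0 11 12 6 19 20 15 13 7
Walk LF starting at row 12, prepending L[row]:
  step 1: row=12, L[12]='$', prepend. Next row=LF[12]=0
  step 2: row=0, L[0]='Y', prepend. Next row=LF[0]=8
  step 3: row=8, L[8]='X', prepend. Next row=LF[8]=2
  step 4: row=2, L[2]='y', prepend. Next row=LF[2]=17
  step 5: row=17, L[17]='y', prepend. Next row=LF[17]=20
  step 6: row=20, L[20]='X', prepend. Next row=LF[20]=7
  step 7: row=7, L[7]='Y', prepend. Next row=LF[7]=10
  step 8: row=10, L[10]='X', prepend. Next row=LF[10]=4
  step 9: row=4, L[4]='X', prepend. Next row=LF[4]=1
  step 10: row=1, L[1]='y', prepend. Next row=LF[1]=16
  step 11: row=16, L[16]='y', prepend. Next row=LF[16]=19
  step 12: row=19, L[19]='Y', prepend. Next row=LF[19]=13
  step 13: row=13, L[13]='Y', prepend. Next row=LF[13]=11
  step 14: row=11, L[11]='X', prepend. Next row=LF[11]=5
  step 15: row=5, L[5]='y', prepend. Next row=LF[5]=18
  step 16: row=18, L[18]='x', prepend. Next row=LF[18]=15
  step 17: row=15, L[15]='X', prepend. Next row=LF[15]=6
  step 18: row=6, L[6]='Y', prepend. Next row=LF[6]=9
  step 19: row=9, L[9]='X', prepend. Next row=LF[9]=3
  step 20: row=3, L[3]='x', prepend. Next row=LF[3]=14
  step 21: row=14, L[14]='Y', prepend. Next row=LF[14]=12
Reversed output: YxXYXxyXYYyyXXYXyyXY$

Answer: YxXYXxyXYYyyXXYXyyXY$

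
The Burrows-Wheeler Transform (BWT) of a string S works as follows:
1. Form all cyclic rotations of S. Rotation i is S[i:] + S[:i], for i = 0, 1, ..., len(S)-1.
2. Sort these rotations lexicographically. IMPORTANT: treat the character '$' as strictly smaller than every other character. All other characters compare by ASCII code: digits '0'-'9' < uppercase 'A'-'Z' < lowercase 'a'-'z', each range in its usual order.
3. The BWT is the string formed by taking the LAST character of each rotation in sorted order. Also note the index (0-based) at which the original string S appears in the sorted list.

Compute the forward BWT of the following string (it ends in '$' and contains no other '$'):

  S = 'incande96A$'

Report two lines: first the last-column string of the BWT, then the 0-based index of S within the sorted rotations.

Answer: A9e6cnnd$ia
8

Derivation:
All 11 rotations (rotation i = S[i:]+S[:i]):
  rot[0] = incande96A$
  rot[1] = ncande96A$i
  rot[2] = cande96A$in
  rot[3] = ande96A$inc
  rot[4] = nde96A$inca
  rot[5] = de96A$incan
  rot[6] = e96A$incand
  rot[7] = 96A$incande
  rot[8] = 6A$incande9
  rot[9] = A$incande96
  rot[10] = $incande96A
Sorted (with $ < everything):
  sorted[0] = $incande96A  (last char: 'A')
  sorted[1] = 6A$incande9  (last char: '9')
  sorted[2] = 96A$incande  (last char: 'e')
  sorted[3] = A$incande96  (last char: '6')
  sorted[4] = ande96A$inc  (last char: 'c')
  sorted[5] = cande96A$in  (last char: 'n')
  sorted[6] = de96A$incan  (last char: 'n')
  sorted[7] = e96A$incand  (last char: 'd')
  sorted[8] = incande96A$  (last char: '$')
  sorted[9] = ncande96A$i  (last char: 'i')
  sorted[10] = nde96A$inca  (last char: 'a')
Last column: A9e6cnnd$ia
Original string S is at sorted index 8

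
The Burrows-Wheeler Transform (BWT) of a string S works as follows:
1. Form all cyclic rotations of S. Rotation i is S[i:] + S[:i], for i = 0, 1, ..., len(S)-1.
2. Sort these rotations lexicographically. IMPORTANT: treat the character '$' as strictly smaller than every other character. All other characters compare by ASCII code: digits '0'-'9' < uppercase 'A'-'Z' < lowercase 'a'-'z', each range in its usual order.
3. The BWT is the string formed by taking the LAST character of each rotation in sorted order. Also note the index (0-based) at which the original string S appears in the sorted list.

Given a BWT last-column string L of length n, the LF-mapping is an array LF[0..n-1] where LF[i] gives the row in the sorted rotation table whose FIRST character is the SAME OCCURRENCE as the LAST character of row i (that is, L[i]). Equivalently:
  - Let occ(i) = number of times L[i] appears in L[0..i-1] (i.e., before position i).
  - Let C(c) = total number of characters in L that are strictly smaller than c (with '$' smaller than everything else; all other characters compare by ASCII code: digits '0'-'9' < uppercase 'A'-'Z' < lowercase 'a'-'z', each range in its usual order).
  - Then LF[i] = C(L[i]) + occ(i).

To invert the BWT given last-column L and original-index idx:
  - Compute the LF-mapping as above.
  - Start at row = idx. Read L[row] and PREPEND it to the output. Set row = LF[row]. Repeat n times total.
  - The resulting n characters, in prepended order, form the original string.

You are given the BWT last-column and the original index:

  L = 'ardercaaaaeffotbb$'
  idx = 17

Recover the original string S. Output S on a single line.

Answer: toffeeabracadabra$

Derivation:
LF mapping: 1 15 9 10 16 8 2 3 4 5 11 12 13 14 17 6 7 0
Walk LF starting at row 17, prepending L[row]:
  step 1: row=17, L[17]='$', prepend. Next row=LF[17]=0
  step 2: row=0, L[0]='a', prepend. Next row=LF[0]=1
  step 3: row=1, L[1]='r', prepend. Next row=LF[1]=15
  step 4: row=15, L[15]='b', prepend. Next row=LF[15]=6
  step 5: row=6, L[6]='a', prepend. Next row=LF[6]=2
  step 6: row=2, L[2]='d', prepend. Next row=LF[2]=9
  step 7: row=9, L[9]='a', prepend. Next row=LF[9]=5
  step 8: row=5, L[5]='c', prepend. Next row=LF[5]=8
  step 9: row=8, L[8]='a', prepend. Next row=LF[8]=4
  step 10: row=4, L[4]='r', prepend. Next row=LF[4]=16
  step 11: row=16, L[16]='b', prepend. Next row=LF[16]=7
  step 12: row=7, L[7]='a', prepend. Next row=LF[7]=3
  step 13: row=3, L[3]='e', prepend. Next row=LF[3]=10
  step 14: row=10, L[10]='e', prepend. Next row=LF[10]=11
  step 15: row=11, L[11]='f', prepend. Next row=LF[11]=12
  step 16: row=12, L[12]='f', prepend. Next row=LF[12]=13
  step 17: row=13, L[13]='o', prepend. Next row=LF[13]=14
  step 18: row=14, L[14]='t', prepend. Next row=LF[14]=17
Reversed output: toffeeabracadabra$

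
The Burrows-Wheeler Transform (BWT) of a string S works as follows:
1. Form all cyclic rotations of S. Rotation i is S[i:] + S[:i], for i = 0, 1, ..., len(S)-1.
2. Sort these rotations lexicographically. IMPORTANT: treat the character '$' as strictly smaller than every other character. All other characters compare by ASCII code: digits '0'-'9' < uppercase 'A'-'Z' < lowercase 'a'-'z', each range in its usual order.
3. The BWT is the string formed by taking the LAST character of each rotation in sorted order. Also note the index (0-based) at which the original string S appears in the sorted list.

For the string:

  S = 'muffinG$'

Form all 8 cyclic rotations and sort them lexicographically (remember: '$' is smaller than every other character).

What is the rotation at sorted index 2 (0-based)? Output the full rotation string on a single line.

All 8 rotations (rotation i = S[i:]+S[:i]):
  rot[0] = muffinG$
  rot[1] = uffinG$m
  rot[2] = ffinG$mu
  rot[3] = finG$muf
  rot[4] = inG$muff
  rot[5] = nG$muffi
  rot[6] = G$muffin
  rot[7] = $muffinG
Sorted (with $ < everything):
  sorted[0] = $muffinG
  sorted[1] = G$muffin
  sorted[2] = ffinG$mu
  sorted[3] = finG$muf
  sorted[4] = inG$muff
  sorted[5] = muffinG$
  sorted[6] = nG$muffi
  sorted[7] = uffinG$m
sorted[2] = ffinG$mu

Answer: ffinG$mu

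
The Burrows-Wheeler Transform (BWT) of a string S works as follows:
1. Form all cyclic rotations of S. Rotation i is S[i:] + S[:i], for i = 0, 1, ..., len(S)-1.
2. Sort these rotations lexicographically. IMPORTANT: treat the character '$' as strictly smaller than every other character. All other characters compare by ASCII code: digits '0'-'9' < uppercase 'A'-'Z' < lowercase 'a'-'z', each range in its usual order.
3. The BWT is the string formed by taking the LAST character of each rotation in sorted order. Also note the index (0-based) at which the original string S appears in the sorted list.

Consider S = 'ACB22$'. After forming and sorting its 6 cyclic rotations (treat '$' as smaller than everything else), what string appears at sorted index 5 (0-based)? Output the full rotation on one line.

All 6 rotations (rotation i = S[i:]+S[:i]):
  rot[0] = ACB22$
  rot[1] = CB22$A
  rot[2] = B22$AC
  rot[3] = 22$ACB
  rot[4] = 2$ACB2
  rot[5] = $ACB22
Sorted (with $ < everything):
  sorted[0] = $ACB22
  sorted[1] = 2$ACB2
  sorted[2] = 22$ACB
  sorted[3] = ACB22$
  sorted[4] = B22$AC
  sorted[5] = CB22$A
sorted[5] = CB22$A

Answer: CB22$A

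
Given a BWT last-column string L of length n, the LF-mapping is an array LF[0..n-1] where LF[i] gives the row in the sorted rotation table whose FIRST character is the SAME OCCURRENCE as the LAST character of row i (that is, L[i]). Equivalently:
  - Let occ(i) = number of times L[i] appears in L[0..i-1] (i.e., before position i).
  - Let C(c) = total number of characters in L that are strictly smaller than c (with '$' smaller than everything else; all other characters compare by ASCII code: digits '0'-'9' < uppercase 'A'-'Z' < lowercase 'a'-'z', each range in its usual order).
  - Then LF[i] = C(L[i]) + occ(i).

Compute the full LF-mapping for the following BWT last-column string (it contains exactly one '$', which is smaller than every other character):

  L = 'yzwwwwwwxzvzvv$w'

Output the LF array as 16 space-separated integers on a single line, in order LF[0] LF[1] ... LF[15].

Char counts: '$':1, 'v':3, 'w':7, 'x':1, 'y':1, 'z':3
C (first-col start): C('$')=0, C('v')=1, C('w')=4, C('x')=11, C('y')=12, C('z')=13
L[0]='y': occ=0, LF[0]=C('y')+0=12+0=12
L[1]='z': occ=0, LF[1]=C('z')+0=13+0=13
L[2]='w': occ=0, LF[2]=C('w')+0=4+0=4
L[3]='w': occ=1, LF[3]=C('w')+1=4+1=5
L[4]='w': occ=2, LF[4]=C('w')+2=4+2=6
L[5]='w': occ=3, LF[5]=C('w')+3=4+3=7
L[6]='w': occ=4, LF[6]=C('w')+4=4+4=8
L[7]='w': occ=5, LF[7]=C('w')+5=4+5=9
L[8]='x': occ=0, LF[8]=C('x')+0=11+0=11
L[9]='z': occ=1, LF[9]=C('z')+1=13+1=14
L[10]='v': occ=0, LF[10]=C('v')+0=1+0=1
L[11]='z': occ=2, LF[11]=C('z')+2=13+2=15
L[12]='v': occ=1, LF[12]=C('v')+1=1+1=2
L[13]='v': occ=2, LF[13]=C('v')+2=1+2=3
L[14]='$': occ=0, LF[14]=C('$')+0=0+0=0
L[15]='w': occ=6, LF[15]=C('w')+6=4+6=10

Answer: 12 13 4 5 6 7 8 9 11 14 1 15 2 3 0 10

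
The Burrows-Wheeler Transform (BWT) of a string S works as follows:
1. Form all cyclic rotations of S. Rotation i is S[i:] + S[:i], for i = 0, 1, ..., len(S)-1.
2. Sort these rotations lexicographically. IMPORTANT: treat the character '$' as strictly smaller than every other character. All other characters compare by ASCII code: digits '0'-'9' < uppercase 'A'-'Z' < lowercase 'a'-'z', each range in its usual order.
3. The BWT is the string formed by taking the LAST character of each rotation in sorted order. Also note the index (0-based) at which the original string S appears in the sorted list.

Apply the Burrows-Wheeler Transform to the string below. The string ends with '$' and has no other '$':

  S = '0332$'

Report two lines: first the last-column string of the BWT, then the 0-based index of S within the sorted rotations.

All 5 rotations (rotation i = S[i:]+S[:i]):
  rot[0] = 0332$
  rot[1] = 332$0
  rot[2] = 32$03
  rot[3] = 2$033
  rot[4] = $0332
Sorted (with $ < everything):
  sorted[0] = $0332  (last char: '2')
  sorted[1] = 0332$  (last char: '$')
  sorted[2] = 2$033  (last char: '3')
  sorted[3] = 32$03  (last char: '3')
  sorted[4] = 332$0  (last char: '0')
Last column: 2$330
Original string S is at sorted index 1

Answer: 2$330
1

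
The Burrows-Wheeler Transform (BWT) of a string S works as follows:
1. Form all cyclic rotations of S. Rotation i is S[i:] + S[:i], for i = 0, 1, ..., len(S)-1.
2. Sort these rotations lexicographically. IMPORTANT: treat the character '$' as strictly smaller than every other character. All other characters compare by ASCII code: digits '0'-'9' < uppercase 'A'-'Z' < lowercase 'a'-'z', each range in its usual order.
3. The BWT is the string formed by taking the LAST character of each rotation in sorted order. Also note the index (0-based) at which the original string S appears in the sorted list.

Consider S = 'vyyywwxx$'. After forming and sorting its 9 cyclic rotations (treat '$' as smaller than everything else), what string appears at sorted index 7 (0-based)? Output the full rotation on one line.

All 9 rotations (rotation i = S[i:]+S[:i]):
  rot[0] = vyyywwxx$
  rot[1] = yyywwxx$v
  rot[2] = yywwxx$vy
  rot[3] = ywwxx$vyy
  rot[4] = wwxx$vyyy
  rot[5] = wxx$vyyyw
  rot[6] = xx$vyyyww
  rot[7] = x$vyyywwx
  rot[8] = $vyyywwxx
Sorted (with $ < everything):
  sorted[0] = $vyyywwxx
  sorted[1] = vyyywwxx$
  sorted[2] = wwxx$vyyy
  sorted[3] = wxx$vyyyw
  sorted[4] = x$vyyywwx
  sorted[5] = xx$vyyyww
  sorted[6] = ywwxx$vyy
  sorted[7] = yywwxx$vy
  sorted[8] = yyywwxx$v
sorted[7] = yywwxx$vy

Answer: yywwxx$vy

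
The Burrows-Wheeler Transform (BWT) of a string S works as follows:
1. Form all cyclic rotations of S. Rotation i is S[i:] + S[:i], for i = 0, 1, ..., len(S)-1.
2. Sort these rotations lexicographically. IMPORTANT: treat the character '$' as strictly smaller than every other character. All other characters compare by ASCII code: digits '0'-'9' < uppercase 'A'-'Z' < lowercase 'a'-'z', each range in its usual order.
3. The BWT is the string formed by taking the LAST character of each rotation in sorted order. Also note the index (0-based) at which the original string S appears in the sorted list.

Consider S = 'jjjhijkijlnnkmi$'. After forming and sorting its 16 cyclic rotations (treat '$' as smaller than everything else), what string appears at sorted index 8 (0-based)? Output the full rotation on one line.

Answer: jkijlnnkmi$jjjhi

Derivation:
All 16 rotations (rotation i = S[i:]+S[:i]):
  rot[0] = jjjhijkijlnnkmi$
  rot[1] = jjhijkijlnnkmi$j
  rot[2] = jhijkijlnnkmi$jj
  rot[3] = hijkijlnnkmi$jjj
  rot[4] = ijkijlnnkmi$jjjh
  rot[5] = jkijlnnkmi$jjjhi
  rot[6] = kijlnnkmi$jjjhij
  rot[7] = ijlnnkmi$jjjhijk
  rot[8] = jlnnkmi$jjjhijki
  rot[9] = lnnkmi$jjjhijkij
  rot[10] = nnkmi$jjjhijkijl
  rot[11] = nkmi$jjjhijkijln
  rot[12] = kmi$jjjhijkijlnn
  rot[13] = mi$jjjhijkijlnnk
  rot[14] = i$jjjhijkijlnnkm
  rot[15] = $jjjhijkijlnnkmi
Sorted (with $ < everything):
  sorted[0] = $jjjhijkijlnnkmi
  sorted[1] = hijkijlnnkmi$jjj
  sorted[2] = i$jjjhijkijlnnkm
  sorted[3] = ijkijlnnkmi$jjjh
  sorted[4] = ijlnnkmi$jjjhijk
  sorted[5] = jhijkijlnnkmi$jj
  sorted[6] = jjhijkijlnnkmi$j
  sorted[7] = jjjhijkijlnnkmi$
  sorted[8] = jkijlnnkmi$jjjhi
  sorted[9] = jlnnkmi$jjjhijki
  sorted[10] = kijlnnkmi$jjjhij
  sorted[11] = kmi$jjjhijkijlnn
  sorted[12] = lnnkmi$jjjhijkij
  sorted[13] = mi$jjjhijkijlnnk
  sorted[14] = nkmi$jjjhijkijln
  sorted[15] = nnkmi$jjjhijkijl
sorted[8] = jkijlnnkmi$jjjhi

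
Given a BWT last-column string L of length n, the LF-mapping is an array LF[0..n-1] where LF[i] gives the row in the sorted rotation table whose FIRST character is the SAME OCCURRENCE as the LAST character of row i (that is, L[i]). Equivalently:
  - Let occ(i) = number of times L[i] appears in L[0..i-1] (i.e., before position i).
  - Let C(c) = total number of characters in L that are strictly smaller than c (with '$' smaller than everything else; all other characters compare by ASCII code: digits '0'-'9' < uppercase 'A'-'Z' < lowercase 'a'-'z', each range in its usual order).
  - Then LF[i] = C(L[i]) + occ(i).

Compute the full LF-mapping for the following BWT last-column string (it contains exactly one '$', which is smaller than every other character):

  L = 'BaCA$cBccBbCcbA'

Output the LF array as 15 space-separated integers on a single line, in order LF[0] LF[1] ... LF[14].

Answer: 3 8 6 1 0 11 4 12 13 5 9 7 14 10 2

Derivation:
Char counts: '$':1, 'A':2, 'B':3, 'C':2, 'a':1, 'b':2, 'c':4
C (first-col start): C('$')=0, C('A')=1, C('B')=3, C('C')=6, C('a')=8, C('b')=9, C('c')=11
L[0]='B': occ=0, LF[0]=C('B')+0=3+0=3
L[1]='a': occ=0, LF[1]=C('a')+0=8+0=8
L[2]='C': occ=0, LF[2]=C('C')+0=6+0=6
L[3]='A': occ=0, LF[3]=C('A')+0=1+0=1
L[4]='$': occ=0, LF[4]=C('$')+0=0+0=0
L[5]='c': occ=0, LF[5]=C('c')+0=11+0=11
L[6]='B': occ=1, LF[6]=C('B')+1=3+1=4
L[7]='c': occ=1, LF[7]=C('c')+1=11+1=12
L[8]='c': occ=2, LF[8]=C('c')+2=11+2=13
L[9]='B': occ=2, LF[9]=C('B')+2=3+2=5
L[10]='b': occ=0, LF[10]=C('b')+0=9+0=9
L[11]='C': occ=1, LF[11]=C('C')+1=6+1=7
L[12]='c': occ=3, LF[12]=C('c')+3=11+3=14
L[13]='b': occ=1, LF[13]=C('b')+1=9+1=10
L[14]='A': occ=1, LF[14]=C('A')+1=1+1=2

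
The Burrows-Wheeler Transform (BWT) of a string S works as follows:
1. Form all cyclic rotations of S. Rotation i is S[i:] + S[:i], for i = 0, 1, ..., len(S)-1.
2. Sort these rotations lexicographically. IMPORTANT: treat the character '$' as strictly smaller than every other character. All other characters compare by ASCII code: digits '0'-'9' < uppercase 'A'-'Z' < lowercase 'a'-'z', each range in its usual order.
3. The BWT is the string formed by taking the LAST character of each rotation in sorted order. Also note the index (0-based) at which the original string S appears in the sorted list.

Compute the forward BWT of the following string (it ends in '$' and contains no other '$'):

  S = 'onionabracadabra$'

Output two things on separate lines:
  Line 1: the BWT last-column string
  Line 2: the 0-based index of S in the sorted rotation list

All 17 rotations (rotation i = S[i:]+S[:i]):
  rot[0] = onionabracadabra$
  rot[1] = nionabracadabra$o
  rot[2] = ionabracadabra$on
  rot[3] = onabracadabra$oni
  rot[4] = nabracadabra$onio
  rot[5] = abracadabra$onion
  rot[6] = bracadabra$oniona
  rot[7] = racadabra$onionab
  rot[8] = acadabra$onionabr
  rot[9] = cadabra$onionabra
  rot[10] = adabra$onionabrac
  rot[11] = dabra$onionabraca
  rot[12] = abra$onionabracad
  rot[13] = bra$onionabracada
  rot[14] = ra$onionabracadab
  rot[15] = a$onionabracadabr
  rot[16] = $onionabracadabra
Sorted (with $ < everything):
  sorted[0] = $onionabracadabra  (last char: 'a')
  sorted[1] = a$onionabracadabr  (last char: 'r')
  sorted[2] = abra$onionabracad  (last char: 'd')
  sorted[3] = abracadabra$onion  (last char: 'n')
  sorted[4] = acadabra$onionabr  (last char: 'r')
  sorted[5] = adabra$onionabrac  (last char: 'c')
  sorted[6] = bra$onionabracada  (last char: 'a')
  sorted[7] = bracadabra$oniona  (last char: 'a')
  sorted[8] = cadabra$onionabra  (last char: 'a')
  sorted[9] = dabra$onionabraca  (last char: 'a')
  sorted[10] = ionabracadabra$on  (last char: 'n')
  sorted[11] = nabracadabra$onio  (last char: 'o')
  sorted[12] = nionabracadabra$o  (last char: 'o')
  sorted[13] = onabracadabra$oni  (last char: 'i')
  sorted[14] = onionabracadabra$  (last char: '$')
  sorted[15] = ra$onionabracadab  (last char: 'b')
  sorted[16] = racadabra$onionab  (last char: 'b')
Last column: ardnrcaaaanooi$bb
Original string S is at sorted index 14

Answer: ardnrcaaaanooi$bb
14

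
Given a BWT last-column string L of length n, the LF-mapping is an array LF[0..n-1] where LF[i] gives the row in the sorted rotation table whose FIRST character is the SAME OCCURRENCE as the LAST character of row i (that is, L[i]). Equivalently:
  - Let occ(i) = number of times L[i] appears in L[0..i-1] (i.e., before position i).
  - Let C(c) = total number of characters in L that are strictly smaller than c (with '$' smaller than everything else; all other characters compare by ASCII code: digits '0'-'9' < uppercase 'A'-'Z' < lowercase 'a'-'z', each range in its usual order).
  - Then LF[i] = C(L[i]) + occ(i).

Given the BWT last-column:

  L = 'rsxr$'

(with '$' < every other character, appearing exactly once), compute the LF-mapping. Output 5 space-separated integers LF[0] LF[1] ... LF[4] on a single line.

Char counts: '$':1, 'r':2, 's':1, 'x':1
C (first-col start): C('$')=0, C('r')=1, C('s')=3, C('x')=4
L[0]='r': occ=0, LF[0]=C('r')+0=1+0=1
L[1]='s': occ=0, LF[1]=C('s')+0=3+0=3
L[2]='x': occ=0, LF[2]=C('x')+0=4+0=4
L[3]='r': occ=1, LF[3]=C('r')+1=1+1=2
L[4]='$': occ=0, LF[4]=C('$')+0=0+0=0

Answer: 1 3 4 2 0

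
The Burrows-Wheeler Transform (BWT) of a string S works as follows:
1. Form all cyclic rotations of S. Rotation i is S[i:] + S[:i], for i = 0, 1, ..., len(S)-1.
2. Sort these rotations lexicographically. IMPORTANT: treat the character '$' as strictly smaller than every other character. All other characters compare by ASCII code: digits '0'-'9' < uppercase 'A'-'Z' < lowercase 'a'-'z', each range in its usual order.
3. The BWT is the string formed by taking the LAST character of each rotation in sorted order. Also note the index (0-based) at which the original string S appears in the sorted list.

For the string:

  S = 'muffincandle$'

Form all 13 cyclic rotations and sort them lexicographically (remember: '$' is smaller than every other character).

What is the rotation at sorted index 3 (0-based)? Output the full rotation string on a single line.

All 13 rotations (rotation i = S[i:]+S[:i]):
  rot[0] = muffincandle$
  rot[1] = uffincandle$m
  rot[2] = ffincandle$mu
  rot[3] = fincandle$muf
  rot[4] = incandle$muff
  rot[5] = ncandle$muffi
  rot[6] = candle$muffin
  rot[7] = andle$muffinc
  rot[8] = ndle$muffinca
  rot[9] = dle$muffincan
  rot[10] = le$muffincand
  rot[11] = e$muffincandl
  rot[12] = $muffincandle
Sorted (with $ < everything):
  sorted[0] = $muffincandle
  sorted[1] = andle$muffinc
  sorted[2] = candle$muffin
  sorted[3] = dle$muffincan
  sorted[4] = e$muffincandl
  sorted[5] = ffincandle$mu
  sorted[6] = fincandle$muf
  sorted[7] = incandle$muff
  sorted[8] = le$muffincand
  sorted[9] = muffincandle$
  sorted[10] = ncandle$muffi
  sorted[11] = ndle$muffinca
  sorted[12] = uffincandle$m
sorted[3] = dle$muffincan

Answer: dle$muffincan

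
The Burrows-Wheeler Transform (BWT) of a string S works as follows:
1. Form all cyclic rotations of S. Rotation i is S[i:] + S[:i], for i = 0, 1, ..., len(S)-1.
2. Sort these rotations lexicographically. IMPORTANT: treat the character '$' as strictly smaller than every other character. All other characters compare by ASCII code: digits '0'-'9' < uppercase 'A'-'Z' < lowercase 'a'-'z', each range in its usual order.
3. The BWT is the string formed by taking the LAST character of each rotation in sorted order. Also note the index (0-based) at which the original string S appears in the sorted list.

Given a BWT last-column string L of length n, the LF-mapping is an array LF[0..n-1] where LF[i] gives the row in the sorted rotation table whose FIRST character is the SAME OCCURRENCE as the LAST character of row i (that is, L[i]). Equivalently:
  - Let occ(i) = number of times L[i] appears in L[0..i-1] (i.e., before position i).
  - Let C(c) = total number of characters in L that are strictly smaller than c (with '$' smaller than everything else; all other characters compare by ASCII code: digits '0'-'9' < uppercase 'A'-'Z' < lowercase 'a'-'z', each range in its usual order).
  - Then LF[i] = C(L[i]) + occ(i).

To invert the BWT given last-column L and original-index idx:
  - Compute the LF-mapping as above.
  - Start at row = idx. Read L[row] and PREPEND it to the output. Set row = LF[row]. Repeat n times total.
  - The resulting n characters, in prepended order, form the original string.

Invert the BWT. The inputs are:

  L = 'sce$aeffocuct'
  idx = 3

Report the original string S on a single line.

LF mapping: 10 2 5 0 1 6 7 8 9 3 12 4 11
Walk LF starting at row 3, prepending L[row]:
  step 1: row=3, L[3]='$', prepend. Next row=LF[3]=0
  step 2: row=0, L[0]='s', prepend. Next row=LF[0]=10
  step 3: row=10, L[10]='u', prepend. Next row=LF[10]=12
  step 4: row=12, L[12]='t', prepend. Next row=LF[12]=11
  step 5: row=11, L[11]='c', prepend. Next row=LF[11]=4
  step 6: row=4, L[4]='a', prepend. Next row=LF[4]=1
  step 7: row=1, L[1]='c', prepend. Next row=LF[1]=2
  step 8: row=2, L[2]='e', prepend. Next row=LF[2]=5
  step 9: row=5, L[5]='e', prepend. Next row=LF[5]=6
  step 10: row=6, L[6]='f', prepend. Next row=LF[6]=7
  step 11: row=7, L[7]='f', prepend. Next row=LF[7]=8
  step 12: row=8, L[8]='o', prepend. Next row=LF[8]=9
  step 13: row=9, L[9]='c', prepend. Next row=LF[9]=3
Reversed output: coffeecactus$

Answer: coffeecactus$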